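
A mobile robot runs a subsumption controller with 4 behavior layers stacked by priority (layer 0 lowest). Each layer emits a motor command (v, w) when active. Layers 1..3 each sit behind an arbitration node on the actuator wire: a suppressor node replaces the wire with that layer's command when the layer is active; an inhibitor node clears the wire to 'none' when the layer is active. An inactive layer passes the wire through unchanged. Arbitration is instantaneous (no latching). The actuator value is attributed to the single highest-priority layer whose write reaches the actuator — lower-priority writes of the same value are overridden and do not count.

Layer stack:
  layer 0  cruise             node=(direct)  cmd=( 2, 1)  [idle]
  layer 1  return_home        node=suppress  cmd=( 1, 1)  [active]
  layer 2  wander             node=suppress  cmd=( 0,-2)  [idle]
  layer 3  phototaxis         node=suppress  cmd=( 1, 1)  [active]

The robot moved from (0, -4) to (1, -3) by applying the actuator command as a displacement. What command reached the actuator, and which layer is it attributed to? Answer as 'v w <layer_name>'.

displacement = (1, -3) − (0, -4) = (1, 1)
L0 cruise: idle → wire = none
L1 return_home: active, suppressor → wire = (1, 1)
L2 wander: idle → wire stays (1, 1)
L3 phototaxis: active, suppressor → wire = (1, 1)
actuator = (1, 1) — from layer 3 (phototaxis)

1 1 phototaxis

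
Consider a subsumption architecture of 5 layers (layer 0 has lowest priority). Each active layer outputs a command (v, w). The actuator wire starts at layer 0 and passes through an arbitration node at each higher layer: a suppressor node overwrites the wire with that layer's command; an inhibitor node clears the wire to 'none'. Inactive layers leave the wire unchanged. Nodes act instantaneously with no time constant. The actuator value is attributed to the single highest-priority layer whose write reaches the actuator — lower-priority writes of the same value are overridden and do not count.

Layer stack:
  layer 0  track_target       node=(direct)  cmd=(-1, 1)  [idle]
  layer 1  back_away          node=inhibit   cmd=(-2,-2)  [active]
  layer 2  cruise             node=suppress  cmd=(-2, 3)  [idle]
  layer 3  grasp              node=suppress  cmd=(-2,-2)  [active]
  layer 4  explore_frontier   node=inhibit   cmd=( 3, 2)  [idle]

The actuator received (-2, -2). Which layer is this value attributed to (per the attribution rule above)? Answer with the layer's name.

grasp

layer 0 (track_target) idle — none
layer 1 (back_away) active — inhibits: none
layer 2 (cruise) idle — unchanged: none
layer 3 (grasp) active — suppresses: (-2, -2)
layer 4 (explore_frontier) idle — unchanged: (-2, -2)
→ actuator (-2, -2)
last writer: layer 3 = grasp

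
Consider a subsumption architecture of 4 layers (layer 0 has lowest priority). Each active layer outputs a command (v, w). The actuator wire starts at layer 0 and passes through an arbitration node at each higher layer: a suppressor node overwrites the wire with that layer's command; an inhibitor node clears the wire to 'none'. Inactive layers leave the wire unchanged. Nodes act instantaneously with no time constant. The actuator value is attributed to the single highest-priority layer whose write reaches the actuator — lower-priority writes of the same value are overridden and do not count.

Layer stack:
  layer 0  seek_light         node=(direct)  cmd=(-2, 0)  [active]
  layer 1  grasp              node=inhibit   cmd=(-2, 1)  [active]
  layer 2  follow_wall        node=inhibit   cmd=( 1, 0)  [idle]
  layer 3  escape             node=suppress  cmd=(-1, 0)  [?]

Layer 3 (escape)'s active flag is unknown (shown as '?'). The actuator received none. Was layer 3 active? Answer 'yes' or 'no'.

If layer 3 is active=yes:
  actuator would be (-1, 0)
If layer 3 is active=no:
  actuator would be none
Observed none, so layer 3 was idle.

no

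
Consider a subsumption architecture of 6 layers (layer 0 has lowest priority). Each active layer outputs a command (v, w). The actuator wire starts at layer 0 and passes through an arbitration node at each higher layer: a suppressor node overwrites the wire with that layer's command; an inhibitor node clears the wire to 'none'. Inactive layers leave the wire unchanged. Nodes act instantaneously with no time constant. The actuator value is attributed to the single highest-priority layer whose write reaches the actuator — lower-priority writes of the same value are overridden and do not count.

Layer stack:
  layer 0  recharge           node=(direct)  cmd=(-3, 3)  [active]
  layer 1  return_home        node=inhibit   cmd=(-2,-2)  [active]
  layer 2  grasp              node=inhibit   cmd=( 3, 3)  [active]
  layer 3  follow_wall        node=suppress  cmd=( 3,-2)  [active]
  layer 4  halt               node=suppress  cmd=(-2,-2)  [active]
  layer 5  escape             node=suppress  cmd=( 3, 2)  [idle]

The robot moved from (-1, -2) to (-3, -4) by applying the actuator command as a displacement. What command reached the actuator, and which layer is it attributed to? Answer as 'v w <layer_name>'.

displacement = (-3, -4) − (-1, -2) = (-2, -2)
L0 recharge: active, feeds wire = (-3, 3)
L1 return_home: active, inhibitor → wire = none
L2 grasp: active, inhibitor → wire = none
L3 follow_wall: active, suppressor → wire = (3, -2)
L4 halt: active, suppressor → wire = (-2, -2)
L5 escape: idle → wire stays (-2, -2)
actuator = (-2, -2) — from layer 4 (halt)

-2 -2 halt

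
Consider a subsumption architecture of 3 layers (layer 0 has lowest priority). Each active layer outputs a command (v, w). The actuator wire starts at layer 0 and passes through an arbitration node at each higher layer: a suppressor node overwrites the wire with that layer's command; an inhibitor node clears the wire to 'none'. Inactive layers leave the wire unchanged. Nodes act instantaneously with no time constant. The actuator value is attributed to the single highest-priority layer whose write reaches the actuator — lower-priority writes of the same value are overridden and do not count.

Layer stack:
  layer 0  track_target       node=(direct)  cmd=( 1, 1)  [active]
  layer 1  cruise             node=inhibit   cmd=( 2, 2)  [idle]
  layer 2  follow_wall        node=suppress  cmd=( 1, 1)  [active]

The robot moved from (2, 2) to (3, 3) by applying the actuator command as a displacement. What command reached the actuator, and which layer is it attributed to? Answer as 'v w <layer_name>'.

displacement = (3, 3) − (2, 2) = (1, 1)
L0 track_target: active, feeds wire = (1, 1)
L1 cruise: idle → wire stays (1, 1)
L2 follow_wall: active, suppressor → wire = (1, 1)
actuator = (1, 1) — from layer 2 (follow_wall)

1 1 follow_wall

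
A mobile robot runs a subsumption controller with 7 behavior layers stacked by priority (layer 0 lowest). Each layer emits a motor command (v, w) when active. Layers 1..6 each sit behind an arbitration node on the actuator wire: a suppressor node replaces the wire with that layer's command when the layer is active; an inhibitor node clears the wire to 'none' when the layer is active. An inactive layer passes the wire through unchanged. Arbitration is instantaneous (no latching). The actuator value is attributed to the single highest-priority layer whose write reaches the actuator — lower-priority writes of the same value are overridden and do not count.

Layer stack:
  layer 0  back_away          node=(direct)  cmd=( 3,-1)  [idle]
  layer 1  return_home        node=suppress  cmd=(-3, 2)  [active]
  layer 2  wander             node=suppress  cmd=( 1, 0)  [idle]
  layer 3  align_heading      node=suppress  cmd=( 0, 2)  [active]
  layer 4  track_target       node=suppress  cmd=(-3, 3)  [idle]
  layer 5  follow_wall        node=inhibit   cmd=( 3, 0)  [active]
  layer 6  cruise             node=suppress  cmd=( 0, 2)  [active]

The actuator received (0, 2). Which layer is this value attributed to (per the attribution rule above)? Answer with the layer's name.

L0 back_away: idle → wire = none
L1 return_home: active, suppressor → wire = (-3, 2)
L2 wander: idle → wire stays (-3, 2)
L3 align_heading: active, suppressor → wire = (0, 2)
L4 track_target: idle → wire stays (0, 2)
L5 follow_wall: active, inhibitor → wire = none
L6 cruise: active, suppressor → wire = (0, 2)
actuator = (0, 2)
last writer: layer 6 = cruise

cruise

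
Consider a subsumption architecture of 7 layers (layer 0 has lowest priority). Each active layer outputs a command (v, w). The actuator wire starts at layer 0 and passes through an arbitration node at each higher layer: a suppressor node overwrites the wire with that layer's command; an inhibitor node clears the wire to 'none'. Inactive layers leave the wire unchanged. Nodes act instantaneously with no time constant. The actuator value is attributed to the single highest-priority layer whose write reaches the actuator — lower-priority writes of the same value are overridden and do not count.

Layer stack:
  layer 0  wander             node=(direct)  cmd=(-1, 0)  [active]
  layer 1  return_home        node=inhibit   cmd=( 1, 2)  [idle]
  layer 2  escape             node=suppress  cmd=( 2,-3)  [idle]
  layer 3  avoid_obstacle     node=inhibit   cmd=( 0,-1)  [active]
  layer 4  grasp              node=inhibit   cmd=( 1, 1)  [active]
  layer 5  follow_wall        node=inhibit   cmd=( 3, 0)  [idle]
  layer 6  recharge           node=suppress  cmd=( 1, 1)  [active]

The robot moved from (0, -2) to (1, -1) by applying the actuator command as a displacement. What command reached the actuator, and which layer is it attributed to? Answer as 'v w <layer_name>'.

1 1 recharge

displacement = (1, -1) − (0, -2) = (1, 1)
layer 0 (wander) active — direct: (-1, 0)
layer 1 (return_home) idle — unchanged: (-1, 0)
layer 2 (escape) idle — unchanged: (-1, 0)
layer 3 (avoid_obstacle) active — inhibits: none
layer 4 (grasp) active — inhibits: none
layer 5 (follow_wall) idle — unchanged: none
layer 6 (recharge) active — suppresses: (1, 1)
→ actuator (1, 1) — from layer 6 (recharge)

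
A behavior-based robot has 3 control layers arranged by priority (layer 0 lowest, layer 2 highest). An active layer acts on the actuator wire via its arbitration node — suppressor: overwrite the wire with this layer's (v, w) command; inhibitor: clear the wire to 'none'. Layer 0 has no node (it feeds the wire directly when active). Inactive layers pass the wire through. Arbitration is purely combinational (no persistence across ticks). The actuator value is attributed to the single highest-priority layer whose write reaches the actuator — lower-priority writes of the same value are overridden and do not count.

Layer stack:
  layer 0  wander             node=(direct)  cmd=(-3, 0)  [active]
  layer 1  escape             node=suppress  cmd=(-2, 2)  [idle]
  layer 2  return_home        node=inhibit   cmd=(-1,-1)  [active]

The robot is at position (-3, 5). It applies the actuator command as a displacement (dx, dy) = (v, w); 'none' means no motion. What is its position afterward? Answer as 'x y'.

L0 wander: active, feeds wire = (-3, 0)
L1 escape: idle → wire stays (-3, 0)
L2 return_home: active, inhibitor → wire = none
actuator = none
position: (-3, 5) + none = (-3, 5)

-3 5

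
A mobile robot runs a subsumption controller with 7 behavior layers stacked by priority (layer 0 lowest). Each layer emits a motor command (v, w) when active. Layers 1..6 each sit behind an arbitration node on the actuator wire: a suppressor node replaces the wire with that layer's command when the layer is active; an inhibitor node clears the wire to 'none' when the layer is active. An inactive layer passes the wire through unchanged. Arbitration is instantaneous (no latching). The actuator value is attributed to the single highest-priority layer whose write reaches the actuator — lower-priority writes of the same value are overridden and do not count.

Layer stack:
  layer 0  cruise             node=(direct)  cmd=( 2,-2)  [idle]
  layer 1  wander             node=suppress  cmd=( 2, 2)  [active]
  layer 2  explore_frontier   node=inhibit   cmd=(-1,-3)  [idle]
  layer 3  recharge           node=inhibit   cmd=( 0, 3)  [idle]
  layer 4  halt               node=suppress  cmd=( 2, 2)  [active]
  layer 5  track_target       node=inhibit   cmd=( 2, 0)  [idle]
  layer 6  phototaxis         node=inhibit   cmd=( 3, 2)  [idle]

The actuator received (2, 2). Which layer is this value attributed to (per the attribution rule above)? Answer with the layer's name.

layer 0 (cruise) idle — none
layer 1 (wander) active — suppresses: (2, 2)
layer 2 (explore_frontier) idle — unchanged: (2, 2)
layer 3 (recharge) idle — unchanged: (2, 2)
layer 4 (halt) active — suppresses: (2, 2)
layer 5 (track_target) idle — unchanged: (2, 2)
layer 6 (phototaxis) idle — unchanged: (2, 2)
→ actuator (2, 2)
last writer: layer 4 = halt

halt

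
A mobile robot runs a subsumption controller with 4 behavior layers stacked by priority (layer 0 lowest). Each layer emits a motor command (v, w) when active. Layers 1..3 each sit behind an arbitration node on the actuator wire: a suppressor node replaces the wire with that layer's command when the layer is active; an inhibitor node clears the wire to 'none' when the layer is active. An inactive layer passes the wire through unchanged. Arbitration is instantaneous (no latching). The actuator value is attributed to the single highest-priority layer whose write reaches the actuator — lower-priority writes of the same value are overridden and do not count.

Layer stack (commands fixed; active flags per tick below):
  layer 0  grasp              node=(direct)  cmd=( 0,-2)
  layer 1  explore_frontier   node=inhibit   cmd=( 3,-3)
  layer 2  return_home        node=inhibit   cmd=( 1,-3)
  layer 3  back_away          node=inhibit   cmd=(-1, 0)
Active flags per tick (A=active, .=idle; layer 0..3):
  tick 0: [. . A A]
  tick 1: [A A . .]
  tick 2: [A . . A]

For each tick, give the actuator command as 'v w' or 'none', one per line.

none
none
none

tick 0:
  [0] grasp off; wire := none
  [1] explore_frontier off; pass none
  [2] return_home on (inhibit); wire := none
  [3] back_away on (inhibit); wire := none
  output none
tick 1:
  [0] grasp on; wire := (0, -2)
  [1] explore_frontier on (inhibit); wire := none
  [2] return_home off; pass none
  [3] back_away off; pass none
  output none
tick 2:
  [0] grasp on; wire := (0, -2)
  [1] explore_frontier off; pass (0, -2)
  [2] return_home off; pass (0, -2)
  [3] back_away on (inhibit); wire := none
  output none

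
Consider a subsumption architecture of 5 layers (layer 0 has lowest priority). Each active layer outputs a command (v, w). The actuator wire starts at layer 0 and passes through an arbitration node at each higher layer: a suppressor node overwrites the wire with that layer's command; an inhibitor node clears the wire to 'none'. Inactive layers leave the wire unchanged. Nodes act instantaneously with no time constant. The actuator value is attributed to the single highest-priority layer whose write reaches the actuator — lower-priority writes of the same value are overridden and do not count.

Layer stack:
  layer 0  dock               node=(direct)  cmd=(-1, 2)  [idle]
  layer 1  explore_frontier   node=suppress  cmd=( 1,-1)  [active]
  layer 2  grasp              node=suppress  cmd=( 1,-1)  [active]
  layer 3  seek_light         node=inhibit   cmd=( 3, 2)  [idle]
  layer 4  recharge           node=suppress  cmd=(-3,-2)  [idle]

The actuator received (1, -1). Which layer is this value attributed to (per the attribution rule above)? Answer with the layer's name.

L0 dock: idle → wire = none
L1 explore_frontier: active, suppressor → wire = (1, -1)
L2 grasp: active, suppressor → wire = (1, -1)
L3 seek_light: idle → wire stays (1, -1)
L4 recharge: idle → wire stays (1, -1)
actuator = (1, -1)
last writer: layer 2 = grasp

grasp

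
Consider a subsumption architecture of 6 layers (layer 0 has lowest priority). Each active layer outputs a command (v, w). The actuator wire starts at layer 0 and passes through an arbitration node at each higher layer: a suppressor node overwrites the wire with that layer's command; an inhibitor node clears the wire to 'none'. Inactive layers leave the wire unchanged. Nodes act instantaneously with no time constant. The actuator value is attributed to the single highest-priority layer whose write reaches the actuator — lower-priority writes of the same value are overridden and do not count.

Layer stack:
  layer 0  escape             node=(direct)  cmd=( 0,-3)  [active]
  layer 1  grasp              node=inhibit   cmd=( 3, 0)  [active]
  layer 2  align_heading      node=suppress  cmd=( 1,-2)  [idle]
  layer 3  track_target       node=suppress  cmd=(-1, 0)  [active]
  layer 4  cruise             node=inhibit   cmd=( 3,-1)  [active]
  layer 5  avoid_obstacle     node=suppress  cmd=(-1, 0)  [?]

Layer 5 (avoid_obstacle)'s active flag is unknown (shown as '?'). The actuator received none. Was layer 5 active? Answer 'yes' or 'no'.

no

If layer 5 is active=yes:
  actuator would be (-1, 0)
If layer 5 is active=no:
  actuator would be none
Observed none, so layer 5 was idle.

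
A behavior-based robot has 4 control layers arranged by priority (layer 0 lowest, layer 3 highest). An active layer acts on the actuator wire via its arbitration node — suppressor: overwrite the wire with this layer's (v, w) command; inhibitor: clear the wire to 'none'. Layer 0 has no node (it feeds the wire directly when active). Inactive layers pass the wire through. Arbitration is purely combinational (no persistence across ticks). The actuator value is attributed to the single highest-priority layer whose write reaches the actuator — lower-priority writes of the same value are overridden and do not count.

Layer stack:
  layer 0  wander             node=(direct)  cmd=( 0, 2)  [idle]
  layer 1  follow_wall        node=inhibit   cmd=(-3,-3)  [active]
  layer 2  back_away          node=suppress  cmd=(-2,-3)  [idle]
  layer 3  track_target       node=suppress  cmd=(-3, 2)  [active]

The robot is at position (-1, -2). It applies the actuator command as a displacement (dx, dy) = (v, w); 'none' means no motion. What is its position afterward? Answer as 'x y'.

-4 0

layer 0 (wander) idle — none
layer 1 (follow_wall) active — inhibits: none
layer 2 (back_away) idle — unchanged: none
layer 3 (track_target) active — suppresses: (-3, 2)
→ actuator (-3, 2)
position: (-1, -2) + (-3, 2) = (-4, 0)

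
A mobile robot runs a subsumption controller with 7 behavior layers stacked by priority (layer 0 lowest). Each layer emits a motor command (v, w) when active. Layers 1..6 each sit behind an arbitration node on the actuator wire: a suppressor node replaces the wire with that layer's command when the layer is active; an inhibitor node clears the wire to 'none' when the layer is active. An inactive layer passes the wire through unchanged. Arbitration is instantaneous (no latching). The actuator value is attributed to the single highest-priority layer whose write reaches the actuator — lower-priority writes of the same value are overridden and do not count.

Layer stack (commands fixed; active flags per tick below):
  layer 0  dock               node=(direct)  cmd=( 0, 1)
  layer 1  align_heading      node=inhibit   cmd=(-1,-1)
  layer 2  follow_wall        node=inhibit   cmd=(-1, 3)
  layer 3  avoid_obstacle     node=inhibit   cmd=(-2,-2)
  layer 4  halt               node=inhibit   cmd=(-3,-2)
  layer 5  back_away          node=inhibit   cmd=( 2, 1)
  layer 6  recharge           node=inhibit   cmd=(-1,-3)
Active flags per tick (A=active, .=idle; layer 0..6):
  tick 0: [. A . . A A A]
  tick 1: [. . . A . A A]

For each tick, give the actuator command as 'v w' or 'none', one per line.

none
none

tick 0:
  [0] dock off; wire := none
  [1] align_heading on (inhibit); wire := none
  [2] follow_wall off; pass none
  [3] avoid_obstacle off; pass none
  [4] halt on (inhibit); wire := none
  [5] back_away on (inhibit); wire := none
  [6] recharge on (inhibit); wire := none
  output none
tick 1:
  [0] dock off; wire := none
  [1] align_heading off; pass none
  [2] follow_wall off; pass none
  [3] avoid_obstacle on (inhibit); wire := none
  [4] halt off; pass none
  [5] back_away on (inhibit); wire := none
  [6] recharge on (inhibit); wire := none
  output none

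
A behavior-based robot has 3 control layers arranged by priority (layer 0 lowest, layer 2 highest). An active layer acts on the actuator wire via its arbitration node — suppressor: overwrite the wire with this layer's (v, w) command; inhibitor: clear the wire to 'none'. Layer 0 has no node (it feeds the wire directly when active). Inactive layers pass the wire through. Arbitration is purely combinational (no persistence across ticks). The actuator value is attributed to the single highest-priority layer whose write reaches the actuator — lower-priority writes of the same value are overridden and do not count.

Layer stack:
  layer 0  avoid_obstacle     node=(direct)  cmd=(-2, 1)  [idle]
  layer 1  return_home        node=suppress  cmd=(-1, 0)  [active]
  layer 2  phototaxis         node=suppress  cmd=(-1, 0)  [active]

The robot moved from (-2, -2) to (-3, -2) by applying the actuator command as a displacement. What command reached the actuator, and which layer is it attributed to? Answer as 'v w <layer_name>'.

-1 0 phototaxis

displacement = (-3, -2) − (-2, -2) = (-1, 0)
L0 avoid_obstacle: idle → wire = none
L1 return_home: active, suppressor → wire = (-1, 0)
L2 phototaxis: active, suppressor → wire = (-1, 0)
actuator = (-1, 0) — from layer 2 (phototaxis)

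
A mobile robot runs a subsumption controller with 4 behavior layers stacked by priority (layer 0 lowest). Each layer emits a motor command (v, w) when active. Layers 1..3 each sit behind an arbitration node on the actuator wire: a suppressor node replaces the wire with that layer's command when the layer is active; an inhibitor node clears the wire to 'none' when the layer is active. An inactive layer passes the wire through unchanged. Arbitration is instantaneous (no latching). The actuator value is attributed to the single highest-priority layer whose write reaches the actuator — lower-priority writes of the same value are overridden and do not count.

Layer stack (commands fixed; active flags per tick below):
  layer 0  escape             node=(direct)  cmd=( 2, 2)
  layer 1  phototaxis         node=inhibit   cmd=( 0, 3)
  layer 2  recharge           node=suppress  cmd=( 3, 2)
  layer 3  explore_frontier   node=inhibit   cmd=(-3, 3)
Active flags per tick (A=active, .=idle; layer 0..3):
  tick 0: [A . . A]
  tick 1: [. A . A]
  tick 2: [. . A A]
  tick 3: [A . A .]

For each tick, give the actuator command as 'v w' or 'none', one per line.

tick 0:
  L0 escape: active, feeds wire = (2, 2)
  L1 phototaxis: idle → wire stays (2, 2)
  L2 recharge: idle → wire stays (2, 2)
  L3 explore_frontier: active, inhibitor → wire = none
  actuator = none
tick 1:
  L0 escape: idle → wire = none
  L1 phototaxis: active, inhibitor → wire = none
  L2 recharge: idle → wire stays none
  L3 explore_frontier: active, inhibitor → wire = none
  actuator = none
tick 2:
  L0 escape: idle → wire = none
  L1 phototaxis: idle → wire stays none
  L2 recharge: active, suppressor → wire = (3, 2)
  L3 explore_frontier: active, inhibitor → wire = none
  actuator = none
tick 3:
  L0 escape: active, feeds wire = (2, 2)
  L1 phototaxis: idle → wire stays (2, 2)
  L2 recharge: active, suppressor → wire = (3, 2)
  L3 explore_frontier: idle → wire stays (3, 2)
  actuator = (3, 2)

none
none
none
3 2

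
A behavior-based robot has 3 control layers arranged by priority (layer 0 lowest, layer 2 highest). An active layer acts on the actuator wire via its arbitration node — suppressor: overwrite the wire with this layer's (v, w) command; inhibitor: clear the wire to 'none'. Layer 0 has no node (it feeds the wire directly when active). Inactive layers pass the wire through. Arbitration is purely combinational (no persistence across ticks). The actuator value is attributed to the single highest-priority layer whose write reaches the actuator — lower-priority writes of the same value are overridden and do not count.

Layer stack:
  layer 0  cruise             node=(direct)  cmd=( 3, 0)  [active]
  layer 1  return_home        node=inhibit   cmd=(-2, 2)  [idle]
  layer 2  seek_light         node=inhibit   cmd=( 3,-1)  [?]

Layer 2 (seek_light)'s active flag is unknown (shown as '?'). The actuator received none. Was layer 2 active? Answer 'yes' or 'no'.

If layer 2 is active=yes:
  actuator would be none
If layer 2 is active=no:
  actuator would be (3, 0)
Observed none, so layer 2 was active.

yes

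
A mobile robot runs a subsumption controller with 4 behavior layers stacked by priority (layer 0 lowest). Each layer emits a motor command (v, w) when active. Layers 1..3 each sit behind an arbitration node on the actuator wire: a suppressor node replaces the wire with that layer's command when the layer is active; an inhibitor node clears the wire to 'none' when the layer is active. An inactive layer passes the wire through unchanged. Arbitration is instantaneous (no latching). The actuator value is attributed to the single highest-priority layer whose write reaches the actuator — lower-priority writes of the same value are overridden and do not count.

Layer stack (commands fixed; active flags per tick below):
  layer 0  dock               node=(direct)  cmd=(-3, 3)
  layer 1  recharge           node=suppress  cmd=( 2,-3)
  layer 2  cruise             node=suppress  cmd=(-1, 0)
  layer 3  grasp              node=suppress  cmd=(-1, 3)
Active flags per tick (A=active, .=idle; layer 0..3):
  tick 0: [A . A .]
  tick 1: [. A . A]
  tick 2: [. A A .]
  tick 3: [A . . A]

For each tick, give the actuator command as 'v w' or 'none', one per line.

tick 0:
  L0 dock: active, feeds wire = (-3, 3)
  L1 recharge: idle → wire stays (-3, 3)
  L2 cruise: active, suppressor → wire = (-1, 0)
  L3 grasp: idle → wire stays (-1, 0)
  actuator = (-1, 0)
tick 1:
  L0 dock: idle → wire = none
  L1 recharge: active, suppressor → wire = (2, -3)
  L2 cruise: idle → wire stays (2, -3)
  L3 grasp: active, suppressor → wire = (-1, 3)
  actuator = (-1, 3)
tick 2:
  L0 dock: idle → wire = none
  L1 recharge: active, suppressor → wire = (2, -3)
  L2 cruise: active, suppressor → wire = (-1, 0)
  L3 grasp: idle → wire stays (-1, 0)
  actuator = (-1, 0)
tick 3:
  L0 dock: active, feeds wire = (-3, 3)
  L1 recharge: idle → wire stays (-3, 3)
  L2 cruise: idle → wire stays (-3, 3)
  L3 grasp: active, suppressor → wire = (-1, 3)
  actuator = (-1, 3)

-1 0
-1 3
-1 0
-1 3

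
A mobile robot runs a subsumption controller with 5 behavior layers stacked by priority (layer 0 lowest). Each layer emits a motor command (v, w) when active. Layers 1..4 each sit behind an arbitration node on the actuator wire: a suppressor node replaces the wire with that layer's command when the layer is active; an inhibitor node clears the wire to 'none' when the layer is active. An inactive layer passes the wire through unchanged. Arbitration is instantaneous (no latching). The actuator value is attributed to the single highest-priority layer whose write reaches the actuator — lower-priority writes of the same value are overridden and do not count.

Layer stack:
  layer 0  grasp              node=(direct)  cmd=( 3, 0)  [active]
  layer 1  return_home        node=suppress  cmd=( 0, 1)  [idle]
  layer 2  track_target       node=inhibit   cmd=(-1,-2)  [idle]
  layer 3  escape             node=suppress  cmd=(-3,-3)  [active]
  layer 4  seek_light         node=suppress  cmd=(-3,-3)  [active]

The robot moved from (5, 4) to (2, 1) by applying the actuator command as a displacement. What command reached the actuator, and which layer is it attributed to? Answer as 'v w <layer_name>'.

-3 -3 seek_light

displacement = (2, 1) − (5, 4) = (-3, -3)
L0 grasp: active, feeds wire = (3, 0)
L1 return_home: idle → wire stays (3, 0)
L2 track_target: idle → wire stays (3, 0)
L3 escape: active, suppressor → wire = (-3, -3)
L4 seek_light: active, suppressor → wire = (-3, -3)
actuator = (-3, -3) — from layer 4 (seek_light)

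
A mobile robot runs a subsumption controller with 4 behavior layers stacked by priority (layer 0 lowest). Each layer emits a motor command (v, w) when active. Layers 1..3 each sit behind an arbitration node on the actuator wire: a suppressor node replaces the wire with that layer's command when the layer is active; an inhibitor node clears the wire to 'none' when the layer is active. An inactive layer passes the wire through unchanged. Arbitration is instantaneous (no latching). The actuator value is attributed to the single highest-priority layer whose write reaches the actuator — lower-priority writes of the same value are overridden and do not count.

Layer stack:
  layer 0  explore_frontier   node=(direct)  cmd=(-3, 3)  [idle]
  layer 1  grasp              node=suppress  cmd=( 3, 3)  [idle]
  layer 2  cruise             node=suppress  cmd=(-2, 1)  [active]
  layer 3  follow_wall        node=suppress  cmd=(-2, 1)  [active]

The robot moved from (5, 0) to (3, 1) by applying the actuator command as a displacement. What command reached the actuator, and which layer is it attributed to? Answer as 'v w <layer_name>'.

-2 1 follow_wall

displacement = (3, 1) − (5, 0) = (-2, 1)
L0 explore_frontier: idle → wire = none
L1 grasp: idle → wire stays none
L2 cruise: active, suppressor → wire = (-2, 1)
L3 follow_wall: active, suppressor → wire = (-2, 1)
actuator = (-2, 1) — from layer 3 (follow_wall)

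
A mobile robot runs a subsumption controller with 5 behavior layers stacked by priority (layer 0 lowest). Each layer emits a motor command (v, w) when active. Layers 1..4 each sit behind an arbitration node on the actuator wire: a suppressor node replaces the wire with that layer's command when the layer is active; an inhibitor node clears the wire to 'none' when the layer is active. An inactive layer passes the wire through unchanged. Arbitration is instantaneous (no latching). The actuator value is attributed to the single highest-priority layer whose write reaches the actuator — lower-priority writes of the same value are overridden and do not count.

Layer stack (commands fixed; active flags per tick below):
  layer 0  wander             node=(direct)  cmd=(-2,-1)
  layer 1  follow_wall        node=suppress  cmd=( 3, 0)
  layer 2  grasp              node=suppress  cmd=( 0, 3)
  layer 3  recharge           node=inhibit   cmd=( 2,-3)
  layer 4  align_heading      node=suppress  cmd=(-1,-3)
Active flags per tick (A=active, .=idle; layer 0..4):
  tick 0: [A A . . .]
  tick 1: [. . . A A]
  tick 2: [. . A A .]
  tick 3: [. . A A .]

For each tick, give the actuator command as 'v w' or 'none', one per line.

tick 0:
  [0] wander on; wire := (-2, -1)
  [1] follow_wall on (suppress); wire := (3, 0)
  [2] grasp off; pass (3, 0)
  [3] recharge off; pass (3, 0)
  [4] align_heading off; pass (3, 0)
  output (3, 0)
tick 1:
  [0] wander off; wire := none
  [1] follow_wall off; pass none
  [2] grasp off; pass none
  [3] recharge on (inhibit); wire := none
  [4] align_heading on (suppress); wire := (-1, -3)
  output (-1, -3)
tick 2:
  [0] wander off; wire := none
  [1] follow_wall off; pass none
  [2] grasp on (suppress); wire := (0, 3)
  [3] recharge on (inhibit); wire := none
  [4] align_heading off; pass none
  output none
tick 3:
  [0] wander off; wire := none
  [1] follow_wall off; pass none
  [2] grasp on (suppress); wire := (0, 3)
  [3] recharge on (inhibit); wire := none
  [4] align_heading off; pass none
  output none

3 0
-1 -3
none
none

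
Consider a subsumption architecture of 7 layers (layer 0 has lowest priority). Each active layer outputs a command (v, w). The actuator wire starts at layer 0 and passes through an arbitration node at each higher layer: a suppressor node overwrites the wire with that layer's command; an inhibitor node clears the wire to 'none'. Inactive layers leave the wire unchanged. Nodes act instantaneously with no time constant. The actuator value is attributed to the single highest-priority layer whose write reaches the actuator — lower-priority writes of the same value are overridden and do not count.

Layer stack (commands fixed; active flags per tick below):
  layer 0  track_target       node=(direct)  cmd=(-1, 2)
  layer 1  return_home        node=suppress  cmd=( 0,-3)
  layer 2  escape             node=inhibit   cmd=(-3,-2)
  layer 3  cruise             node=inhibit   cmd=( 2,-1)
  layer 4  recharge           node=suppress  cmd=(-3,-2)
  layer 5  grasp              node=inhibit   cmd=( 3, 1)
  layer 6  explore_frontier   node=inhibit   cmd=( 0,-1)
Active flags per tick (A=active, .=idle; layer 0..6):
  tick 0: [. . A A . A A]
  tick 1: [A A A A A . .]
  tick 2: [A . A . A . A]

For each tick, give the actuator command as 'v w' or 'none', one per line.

tick 0:
  [0] track_target off; wire := none
  [1] return_home off; pass none
  [2] escape on (inhibit); wire := none
  [3] cruise on (inhibit); wire := none
  [4] recharge off; pass none
  [5] grasp on (inhibit); wire := none
  [6] explore_frontier on (inhibit); wire := none
  output none
tick 1:
  [0] track_target on; wire := (-1, 2)
  [1] return_home on (suppress); wire := (0, -3)
  [2] escape on (inhibit); wire := none
  [3] cruise on (inhibit); wire := none
  [4] recharge on (suppress); wire := (-3, -2)
  [5] grasp off; pass (-3, -2)
  [6] explore_frontier off; pass (-3, -2)
  output (-3, -2)
tick 2:
  [0] track_target on; wire := (-1, 2)
  [1] return_home off; pass (-1, 2)
  [2] escape on (inhibit); wire := none
  [3] cruise off; pass none
  [4] recharge on (suppress); wire := (-3, -2)
  [5] grasp off; pass (-3, -2)
  [6] explore_frontier on (inhibit); wire := none
  output none

none
-3 -2
none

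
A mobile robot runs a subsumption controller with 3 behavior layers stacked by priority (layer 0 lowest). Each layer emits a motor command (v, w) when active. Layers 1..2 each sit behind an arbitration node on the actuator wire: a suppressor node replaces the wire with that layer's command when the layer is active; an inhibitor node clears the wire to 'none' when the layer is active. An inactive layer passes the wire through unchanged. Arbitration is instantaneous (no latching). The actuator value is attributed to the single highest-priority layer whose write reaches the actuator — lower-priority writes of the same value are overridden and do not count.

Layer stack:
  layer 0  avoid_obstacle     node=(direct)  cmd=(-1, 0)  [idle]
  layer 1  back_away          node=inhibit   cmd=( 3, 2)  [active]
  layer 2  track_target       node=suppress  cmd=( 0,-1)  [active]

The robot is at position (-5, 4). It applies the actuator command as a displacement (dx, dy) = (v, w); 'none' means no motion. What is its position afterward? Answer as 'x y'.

-5 3

[0] avoid_obstacle off; wire := none
[1] back_away on (inhibit); wire := none
[2] track_target on (suppress); wire := (0, -1)
output (0, -1)
position: (-5, 4) + (0, -1) = (-5, 3)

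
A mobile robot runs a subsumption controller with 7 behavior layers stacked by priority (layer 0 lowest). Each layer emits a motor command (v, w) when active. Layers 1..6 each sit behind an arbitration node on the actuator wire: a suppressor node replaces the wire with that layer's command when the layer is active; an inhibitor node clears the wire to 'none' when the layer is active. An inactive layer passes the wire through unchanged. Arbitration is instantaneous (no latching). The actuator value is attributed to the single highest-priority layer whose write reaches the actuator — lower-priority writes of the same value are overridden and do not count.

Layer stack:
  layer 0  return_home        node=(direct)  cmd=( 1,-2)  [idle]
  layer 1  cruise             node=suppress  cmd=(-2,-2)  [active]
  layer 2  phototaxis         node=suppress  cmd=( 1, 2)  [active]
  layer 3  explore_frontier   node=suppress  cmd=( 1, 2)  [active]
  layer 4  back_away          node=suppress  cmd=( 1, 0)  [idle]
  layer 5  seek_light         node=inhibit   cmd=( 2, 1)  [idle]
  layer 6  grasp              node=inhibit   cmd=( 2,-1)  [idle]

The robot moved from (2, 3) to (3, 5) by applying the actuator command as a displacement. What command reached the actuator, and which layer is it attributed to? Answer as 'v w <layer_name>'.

1 2 explore_frontier

displacement = (3, 5) − (2, 3) = (1, 2)
L0 return_home: idle → wire = none
L1 cruise: active, suppressor → wire = (-2, -2)
L2 phototaxis: active, suppressor → wire = (1, 2)
L3 explore_frontier: active, suppressor → wire = (1, 2)
L4 back_away: idle → wire stays (1, 2)
L5 seek_light: idle → wire stays (1, 2)
L6 grasp: idle → wire stays (1, 2)
actuator = (1, 2) — from layer 3 (explore_frontier)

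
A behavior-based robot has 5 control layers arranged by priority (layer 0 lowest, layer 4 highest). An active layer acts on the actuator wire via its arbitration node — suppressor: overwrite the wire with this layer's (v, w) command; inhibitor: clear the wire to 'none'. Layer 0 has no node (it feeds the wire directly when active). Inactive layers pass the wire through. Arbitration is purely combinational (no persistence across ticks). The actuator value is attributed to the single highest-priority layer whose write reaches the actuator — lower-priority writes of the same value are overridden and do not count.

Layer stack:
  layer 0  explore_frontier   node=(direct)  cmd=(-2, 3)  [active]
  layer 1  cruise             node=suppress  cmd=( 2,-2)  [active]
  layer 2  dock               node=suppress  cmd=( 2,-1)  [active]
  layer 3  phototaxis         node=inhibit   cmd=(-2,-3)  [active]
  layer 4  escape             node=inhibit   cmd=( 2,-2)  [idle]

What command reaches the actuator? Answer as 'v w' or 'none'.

none

layer 0 (explore_frontier) active — direct: (-2, 3)
layer 1 (cruise) active — suppresses: (2, -2)
layer 2 (dock) active — suppresses: (2, -1)
layer 3 (phototaxis) active — inhibits: none
layer 4 (escape) idle — unchanged: none
→ actuator none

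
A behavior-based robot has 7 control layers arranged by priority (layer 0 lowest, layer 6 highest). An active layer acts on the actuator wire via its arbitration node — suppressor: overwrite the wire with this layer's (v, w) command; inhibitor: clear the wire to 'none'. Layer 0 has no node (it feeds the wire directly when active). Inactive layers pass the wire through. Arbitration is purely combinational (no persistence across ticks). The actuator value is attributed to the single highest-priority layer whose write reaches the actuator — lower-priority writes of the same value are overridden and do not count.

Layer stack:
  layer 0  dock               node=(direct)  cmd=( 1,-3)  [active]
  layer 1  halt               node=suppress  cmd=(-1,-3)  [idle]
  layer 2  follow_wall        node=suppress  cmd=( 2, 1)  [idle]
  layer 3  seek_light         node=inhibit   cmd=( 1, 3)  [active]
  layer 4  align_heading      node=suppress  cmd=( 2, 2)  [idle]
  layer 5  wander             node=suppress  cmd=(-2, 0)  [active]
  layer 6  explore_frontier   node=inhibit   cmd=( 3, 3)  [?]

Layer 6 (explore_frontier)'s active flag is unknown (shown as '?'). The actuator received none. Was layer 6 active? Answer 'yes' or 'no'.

yes

If layer 6 is active=yes:
  actuator would be none
If layer 6 is active=no:
  actuator would be (-2, 0)
Observed none, so layer 6 was active.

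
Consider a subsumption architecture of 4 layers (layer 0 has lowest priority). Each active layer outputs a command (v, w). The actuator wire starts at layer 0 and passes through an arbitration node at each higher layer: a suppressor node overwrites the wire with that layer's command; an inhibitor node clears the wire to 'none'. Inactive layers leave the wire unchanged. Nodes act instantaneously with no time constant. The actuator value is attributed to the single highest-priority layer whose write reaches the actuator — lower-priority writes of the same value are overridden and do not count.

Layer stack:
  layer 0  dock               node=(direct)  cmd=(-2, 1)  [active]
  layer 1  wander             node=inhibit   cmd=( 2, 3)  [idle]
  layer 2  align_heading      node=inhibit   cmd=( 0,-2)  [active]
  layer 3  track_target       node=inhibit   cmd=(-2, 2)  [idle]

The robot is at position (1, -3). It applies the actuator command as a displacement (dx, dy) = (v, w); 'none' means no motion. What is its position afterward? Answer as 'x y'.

1 -3

L0 dock: active, feeds wire = (-2, 1)
L1 wander: idle → wire stays (-2, 1)
L2 align_heading: active, inhibitor → wire = none
L3 track_target: idle → wire stays none
actuator = none
position: (1, -3) + none = (1, -3)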